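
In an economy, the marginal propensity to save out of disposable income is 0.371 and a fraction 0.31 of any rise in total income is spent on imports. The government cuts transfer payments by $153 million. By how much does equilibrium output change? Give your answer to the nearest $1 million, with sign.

−$141 million

MPC = 1 − MPS = 1 − 0.371 = 0.629.
The transfer change shifts disposable income by −$153 million, so first-round consumption changes by c·ΔTR = 0.629 × (−$153 million) = −$96.237 million.
Expenditure multiplier = 1/(1 − c + m) = 1/(1 − 0.629 + 0.31) = 1/0.681 ≈ 1.468.
The transfer multiplier is c × k ≈ 0.924, so ΔY = k × (c·ΔTR) = (−$96.237 million) / 0.681 ≈ −$141 million.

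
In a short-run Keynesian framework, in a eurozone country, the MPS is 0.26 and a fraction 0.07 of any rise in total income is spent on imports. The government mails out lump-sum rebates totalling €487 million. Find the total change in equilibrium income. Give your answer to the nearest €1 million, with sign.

MPC = 1 − MPS = 1 − 0.26 = 0.74.
A lump-sum tax change of −€487 million shifts disposable income by +€487 million; first-round consumption changes by −c × ΔT = −0.74 × (−€487 million) = +€360.38 million.
Expenditure multiplier = 1/(1 − c + m) = 1/(1 − 0.74 + 0.07) = 1/0.33 ≈ 3.03.
The tax multiplier is −c × k ≈ −2.242, so ΔY = k × (−c·ΔT) = (+€360.38 million) / 0.33 ≈ +€1,092 million.

+€1,092 million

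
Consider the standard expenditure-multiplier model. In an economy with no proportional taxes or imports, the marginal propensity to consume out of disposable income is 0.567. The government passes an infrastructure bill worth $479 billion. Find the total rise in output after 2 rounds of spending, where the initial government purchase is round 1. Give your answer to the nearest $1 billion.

$751 billion

Round 1 adds ΔG = $479 billion; each later round is MPC = 0.567 times the previous.
After 2 rounds: 479 + 271.593 = ΔG·(1 − c^2)/(1 − c) = 479 × (1 − 0.321489)/0.433 ≈ $751 billion.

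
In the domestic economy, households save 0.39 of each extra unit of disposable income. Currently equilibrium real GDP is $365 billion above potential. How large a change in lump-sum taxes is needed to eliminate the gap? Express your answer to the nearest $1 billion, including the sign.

+$233 billion

MPC = 1 − MPS = 1 − 0.39 = 0.61.
Spending multiplier = 1/(1 − MPC) = 1/(1 − 0.61) = 1/0.39 ≈ 2.564.
Tax multiplier = −c·k = −0.61/0.39 ≈ −1.564. Need ΔY = −$365 billion, so ΔT = ΔY/(−c·k) = −(−$365 billion) × 0.39 / 0.61 ≈ +$233 billion.
The government should raise lump-sum taxes by $233 billion.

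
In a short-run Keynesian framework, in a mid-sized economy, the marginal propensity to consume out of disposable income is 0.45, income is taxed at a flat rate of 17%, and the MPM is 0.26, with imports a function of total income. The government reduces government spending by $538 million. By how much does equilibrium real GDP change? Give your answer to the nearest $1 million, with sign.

Spending multiplier = 1/(1 − c(1−t) + m) = 1/(1 − 0.45×0.83 + 0.26) = 1/0.8865 ≈ 1.128.
ΔY = k × ΔG = (−$538 million) / 0.8865 ≈ −$607 million.

−$607 million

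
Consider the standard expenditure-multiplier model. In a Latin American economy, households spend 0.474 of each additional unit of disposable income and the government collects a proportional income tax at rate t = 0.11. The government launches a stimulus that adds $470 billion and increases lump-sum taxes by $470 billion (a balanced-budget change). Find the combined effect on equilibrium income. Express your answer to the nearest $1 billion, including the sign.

Expenditure multiplier = 1/(1 − c(1−t)) = 1/(1 − 0.474×0.89) = 1/0.57814 ≈ 1.73.
ΔG contributes k·ΔG = (+$470 billion) / 0.57814 ≈ +$813 billion.
ΔT of +$470 billion changes first-round spending by −c·ΔT = −$222.78 billion, contributing k·(−c·ΔT) = (−$222.78 billion) / 0.57814 ≈ −$385.3 billion.
Net ΔY = k(ΔG − c·ΔT) = (+$247.22 billion) / 0.57814 ≈ +$428 billion.

+$428 billion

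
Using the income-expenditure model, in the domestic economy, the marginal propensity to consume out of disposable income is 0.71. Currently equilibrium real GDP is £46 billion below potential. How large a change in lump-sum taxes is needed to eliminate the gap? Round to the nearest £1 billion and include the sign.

−£19 billion

Spending multiplier = 1/(1 − MPC) = 1/(1 − 0.71) = 1/0.29 ≈ 3.448.
Tax multiplier = −c·k = −0.71/0.29 ≈ −2.448. Need ΔY = +£46 billion, so ΔT = ΔY/(−c·k) = −(+£46 billion) × 0.29 / 0.71 ≈ −£19 billion.
The government should cut lump-sum taxes by £19 billion.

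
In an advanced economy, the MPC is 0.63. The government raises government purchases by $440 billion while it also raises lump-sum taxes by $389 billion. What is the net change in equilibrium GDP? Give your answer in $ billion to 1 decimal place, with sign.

Expenditure multiplier = 1/(1 − MPC) = 1/(1 − 0.63) = 1/0.37 ≈ 2.703.
ΔG contributes k·ΔG = (+$440 billion) / 0.37 ≈ +$1,189.2 billion.
ΔT of +$389 billion changes first-round spending by −c·ΔT = −$245.07 billion, contributing k·(−c·ΔT) = (−$245.07 billion) / 0.37 ≈ −$662.4 billion.
Net ΔY = k(ΔG − c·ΔT) = (+$194.93 billion) / 0.37 ≈ +$526.8 billion.

+$526.8 billion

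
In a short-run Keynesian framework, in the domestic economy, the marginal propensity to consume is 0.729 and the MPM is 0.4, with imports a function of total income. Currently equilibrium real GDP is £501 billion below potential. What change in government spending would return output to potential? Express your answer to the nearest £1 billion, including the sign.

+£336 billion

Spending multiplier = 1/(1 − c + m) = 1/(1 − 0.729 + 0.4) = 1/0.671 ≈ 1.49.
Need ΔY = +£501 billion, so ΔG = ΔY/k = (+£501 billion) × 0.671 ≈ +£336 billion.
The government should increase government spending by £336 billion.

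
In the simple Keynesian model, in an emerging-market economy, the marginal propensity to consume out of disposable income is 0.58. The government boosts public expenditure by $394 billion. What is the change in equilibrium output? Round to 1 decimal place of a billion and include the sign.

+$938.1 billion

Expenditure multiplier = 1/(1 − MPC) = 1/(1 − 0.58) = 1/0.42 ≈ 2.381.
ΔY = k × ΔG = (+$394 billion) / 0.42 ≈ +$938.1 billion.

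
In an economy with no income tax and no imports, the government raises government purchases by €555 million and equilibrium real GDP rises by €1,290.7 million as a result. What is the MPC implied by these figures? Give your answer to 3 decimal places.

0.570

Implied spending multiplier k = ΔY/ΔG = 1,290.7/555 ≈ 2.3256.
Since k = 1/(1 − MPC), MPC = 1 − 1/k = 1 − ΔG/ΔY = 1 − 555/1,290.7 ≈ 0.570.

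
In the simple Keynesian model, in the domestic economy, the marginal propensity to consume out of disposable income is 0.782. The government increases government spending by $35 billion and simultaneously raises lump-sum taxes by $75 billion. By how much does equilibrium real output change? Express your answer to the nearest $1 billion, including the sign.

Expenditure multiplier = 1/(1 − MPC) = 1/(1 − 0.782) = 1/0.218 ≈ 4.587.
ΔG contributes k·ΔG = (+$35 billion) / 0.218 ≈ +$160.6 billion.
ΔT of +$75 billion changes first-round spending by −c·ΔT = −$58.65 billion, contributing k·(−c·ΔT) = (−$58.65 billion) / 0.218 ≈ −$269 billion.
Net ΔY = k(ΔG − c·ΔT) = (−$23.65 billion) / 0.218 ≈ −$108 billion.

−$108 billion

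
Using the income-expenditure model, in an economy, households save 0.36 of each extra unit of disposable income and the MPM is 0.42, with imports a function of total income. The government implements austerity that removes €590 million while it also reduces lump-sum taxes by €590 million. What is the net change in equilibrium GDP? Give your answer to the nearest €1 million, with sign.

MPC = 1 − MPS = 1 − 0.36 = 0.64.
Expenditure multiplier = 1/(1 − c + m) = 1/(1 − 0.64 + 0.42) = 1/0.78 ≈ 1.282.
ΔG contributes k·ΔG = (−€590 million) / 0.78 ≈ −€756.4 million.
ΔT of −€590 million changes first-round spending by −c·ΔT = +€377.6 million, contributing k·(−c·ΔT) = (+€377.6 million) / 0.78 ≈ +€484.1 million.
Net ΔY = k(ΔG − c·ΔT) = (−€212.4 million) / 0.78 ≈ −€272 million.

−€272 million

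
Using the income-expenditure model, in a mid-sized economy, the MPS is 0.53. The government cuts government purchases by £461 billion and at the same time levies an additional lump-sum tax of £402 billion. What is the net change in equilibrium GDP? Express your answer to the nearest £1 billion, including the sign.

−£1,226 billion

MPC = 1 − MPS = 1 − 0.53 = 0.47.
Expenditure multiplier = 1/(1 − MPC) = 1/(1 − 0.47) = 1/0.53 ≈ 1.887.
ΔG contributes k·ΔG = (−£461 billion) / 0.53 ≈ −£869.8 billion.
ΔT of +£402 billion changes first-round spending by −c·ΔT = −£188.94 billion, contributing k·(−c·ΔT) = (−£188.94 billion) / 0.53 ≈ −£356.5 billion.
Net ΔY = k(ΔG − c·ΔT) = (−£649.94 billion) / 0.53 ≈ −£1,226 billion.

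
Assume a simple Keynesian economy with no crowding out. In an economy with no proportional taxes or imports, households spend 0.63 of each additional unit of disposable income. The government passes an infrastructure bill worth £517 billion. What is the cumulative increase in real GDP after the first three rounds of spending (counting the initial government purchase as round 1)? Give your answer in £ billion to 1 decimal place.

£1,047.9 billion

Round 1 adds ΔG = £517 billion; each later round is MPC = 0.63 times the previous.
After 3 rounds: 517 + 325.71 + 205.1973 = ΔG·(1 − c^3)/(1 − c) = 517 × (1 − 0.250047)/0.37 ≈ £1,047.9 billion.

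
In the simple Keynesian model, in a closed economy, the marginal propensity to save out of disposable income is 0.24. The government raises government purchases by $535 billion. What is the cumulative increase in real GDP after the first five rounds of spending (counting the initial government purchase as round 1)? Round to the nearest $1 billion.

$1,664 billion

MPC = 1 − MPS = 1 − 0.24 = 0.76.
Round 1 adds ΔG = $535 billion; each later round is MPC = 0.76 times the previous.
After 5 rounds: 535 + 406.6 + 309.016 + 234.85216 + 178.4876416 = ΔG·(1 − c^5)/(1 − c) = 535 × (1 − 0.2535525376)/0.24 ≈ $1,664 billion.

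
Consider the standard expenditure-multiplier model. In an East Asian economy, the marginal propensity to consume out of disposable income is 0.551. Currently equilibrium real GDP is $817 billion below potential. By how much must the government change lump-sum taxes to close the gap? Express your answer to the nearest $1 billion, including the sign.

−$666 billion

Spending multiplier = 1/(1 − MPC) = 1/(1 − 0.551) = 1/0.449 ≈ 2.227.
Tax multiplier = −c·k = −0.551/0.449 ≈ −1.227. Need ΔY = +$817 billion, so ΔT = ΔY/(−c·k) = −(+$817 billion) × 0.449 / 0.551 ≈ −$666 billion.
The government should cut lump-sum taxes by $666 billion.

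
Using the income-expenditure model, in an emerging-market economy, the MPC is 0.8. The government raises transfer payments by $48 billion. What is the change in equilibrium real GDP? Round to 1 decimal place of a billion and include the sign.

+$192.0 billion

The transfer change shifts disposable income by +$48 billion, so first-round consumption changes by c·ΔTR = 0.8 × (+$48 billion) = +$38.4 billion.
Expenditure multiplier = 1/(1 − MPC) = 1/(1 − 0.8) = 1/0.2 = 5.
The transfer multiplier is c × k = 4, so ΔY = k × (c·ΔTR) = (+$38.4 billion) / 0.2 = +$192 billion.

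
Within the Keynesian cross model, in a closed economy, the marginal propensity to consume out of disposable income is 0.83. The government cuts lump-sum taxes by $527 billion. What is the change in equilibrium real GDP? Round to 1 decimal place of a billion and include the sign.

+$2,573.0 billion

A lump-sum tax change of −$527 billion shifts disposable income by +$527 billion; first-round consumption changes by −c × ΔT = −0.83 × (−$527 billion) = +$437.41 billion.
Expenditure multiplier = 1/(1 − MPC) = 1/(1 − 0.83) = 1/0.17 ≈ 5.882.
The tax multiplier is −c × k ≈ −4.882, so ΔY = k × (−c·ΔT) = (+$437.41 billion) / 0.17 = +$2,573 billion.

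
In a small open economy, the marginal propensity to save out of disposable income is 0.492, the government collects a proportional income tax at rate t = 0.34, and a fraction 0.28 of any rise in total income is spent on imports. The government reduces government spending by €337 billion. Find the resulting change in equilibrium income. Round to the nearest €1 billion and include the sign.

−€357 billion

MPC = 1 − MPS = 1 − 0.492 = 0.508.
Spending multiplier = 1/(1 − c(1−t) + m) = 1/(1 − 0.508×0.66 + 0.28) = 1/0.94472 ≈ 1.059.
ΔY = k × ΔG = (−€337 billion) / 0.94472 ≈ −€357 billion.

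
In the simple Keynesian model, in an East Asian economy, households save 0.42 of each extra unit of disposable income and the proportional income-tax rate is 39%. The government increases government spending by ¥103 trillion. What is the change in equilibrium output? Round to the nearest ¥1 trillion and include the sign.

MPC = 1 − MPS = 1 − 0.42 = 0.58.
Spending multiplier = 1/(1 − c(1−t)) = 1/(1 − 0.58×0.61) = 1/0.6462 ≈ 1.548.
ΔY = k × ΔG = (+¥103 trillion) / 0.6462 ≈ +¥159 trillion.

+¥159 trillion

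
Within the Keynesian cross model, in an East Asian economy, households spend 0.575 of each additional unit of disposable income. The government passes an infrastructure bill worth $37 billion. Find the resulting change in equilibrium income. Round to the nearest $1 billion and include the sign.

Expenditure multiplier = 1/(1 − MPC) = 1/(1 − 0.575) = 1/0.425 ≈ 2.353.
ΔY = k × ΔG = (+$37 billion) / 0.425 ≈ +$87 billion.

+$87 billion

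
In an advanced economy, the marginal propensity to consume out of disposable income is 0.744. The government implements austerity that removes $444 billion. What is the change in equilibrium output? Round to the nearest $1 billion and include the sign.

Expenditure multiplier = 1/(1 − MPC) = 1/(1 − 0.744) = 1/0.256 ≈ 3.906.
ΔY = k × ΔG = (−$444 billion) / 0.256 ≈ −$1,734 billion.

−$1,734 billion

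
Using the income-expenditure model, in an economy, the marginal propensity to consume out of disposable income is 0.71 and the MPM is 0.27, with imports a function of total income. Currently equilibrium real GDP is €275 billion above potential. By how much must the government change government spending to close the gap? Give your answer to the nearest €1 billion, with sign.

Spending multiplier = 1/(1 − c + m) = 1/(1 − 0.71 + 0.27) = 1/0.56 ≈ 1.786.
Need ΔY = −€275 billion, so ΔG = ΔY/k = (−€275 billion) × 0.56 = −€154 billion.
The government should cut government spending by €154 billion.

−€154 billion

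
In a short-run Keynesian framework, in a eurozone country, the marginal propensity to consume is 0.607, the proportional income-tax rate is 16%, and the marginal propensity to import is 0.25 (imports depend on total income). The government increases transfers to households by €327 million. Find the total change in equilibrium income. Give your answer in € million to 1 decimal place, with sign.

The transfer change shifts disposable income by +€327 million, so first-round consumption changes by c·ΔTR = 0.607 × (+€327 million) = +€198.489 million.
Expenditure multiplier = 1/(1 − c(1−t) + m) = 1/(1 − 0.607×0.84 + 0.25) = 1/0.74012 ≈ 1.351.
The transfer multiplier is c × k ≈ 0.82, so ΔY = k × (c·ΔTR) = (+€198.489 million) / 0.74012 ≈ +€268.2 million.

+€268.2 million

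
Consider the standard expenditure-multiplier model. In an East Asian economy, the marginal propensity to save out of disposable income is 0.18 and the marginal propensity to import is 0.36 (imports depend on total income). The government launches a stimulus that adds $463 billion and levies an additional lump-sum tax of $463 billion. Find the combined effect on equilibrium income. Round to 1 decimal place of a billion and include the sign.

MPC = 1 − MPS = 1 − 0.18 = 0.82.
Expenditure multiplier = 1/(1 − c + m) = 1/(1 − 0.82 + 0.36) = 1/0.54 ≈ 1.852.
ΔG contributes k·ΔG = (+$463 billion) / 0.54 ≈ +$857.4 billion.
ΔT of +$463 billion changes first-round spending by −c·ΔT = −$379.66 billion, contributing k·(−c·ΔT) = (−$379.66 billion) / 0.54 ≈ −$703.1 billion.
Net ΔY = k(ΔG − c·ΔT) = (+$83.34 billion) / 0.54 ≈ +$154.3 billion.

+$154.3 billion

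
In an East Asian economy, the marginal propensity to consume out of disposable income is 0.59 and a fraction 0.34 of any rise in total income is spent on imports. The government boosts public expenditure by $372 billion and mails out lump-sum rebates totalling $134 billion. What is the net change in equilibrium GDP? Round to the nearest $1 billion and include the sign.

Expenditure multiplier = 1/(1 − c + m) = 1/(1 − 0.59 + 0.34) = 1/0.75 ≈ 1.333.
ΔG contributes k·ΔG = (+$372 billion) / 0.75 = +$496 billion.
ΔT of −$134 billion changes first-round spending by −c·ΔT = +$79.06 billion, contributing k·(−c·ΔT) = (+$79.06 billion) / 0.75 ≈ +$105.4 billion.
Net ΔY = k(ΔG − c·ΔT) = (+$451.06 billion) / 0.75 ≈ +$601 billion.

+$601 billion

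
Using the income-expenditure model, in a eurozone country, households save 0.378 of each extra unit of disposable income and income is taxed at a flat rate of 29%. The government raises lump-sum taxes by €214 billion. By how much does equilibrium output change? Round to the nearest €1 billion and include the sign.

−€238 billion

MPC = 1 − MPS = 1 − 0.378 = 0.622.
A lump-sum tax change of +€214 billion shifts disposable income by −€214 billion; first-round consumption changes by −c × ΔT = −0.622 × (+€214 billion) = −€133.108 billion.
Expenditure multiplier = 1/(1 − c(1−t)) = 1/(1 − 0.622×0.71) = 1/0.55838 ≈ 1.791.
The tax multiplier is −c × k ≈ −1.114, so ΔY = k × (−c·ΔT) = (−€133.108 billion) / 0.55838 ≈ −€238 billion.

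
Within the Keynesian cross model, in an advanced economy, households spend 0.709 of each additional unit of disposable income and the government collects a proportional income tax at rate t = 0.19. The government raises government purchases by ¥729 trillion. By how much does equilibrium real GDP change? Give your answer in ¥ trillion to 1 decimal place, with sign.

+¥1,712.4 trillion

Expenditure multiplier = 1/(1 − c(1−t)) = 1/(1 − 0.709×0.81) = 1/0.42571 ≈ 2.349.
ΔY = k × ΔG = (+¥729 trillion) / 0.42571 ≈ +¥1,712.4 trillion.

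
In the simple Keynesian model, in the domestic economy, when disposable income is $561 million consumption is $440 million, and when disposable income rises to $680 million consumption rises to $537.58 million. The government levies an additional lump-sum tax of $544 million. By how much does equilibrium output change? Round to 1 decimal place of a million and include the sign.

MPC = ΔC/ΔYd = (537.58 − 440)/(680 − 561) = 97.58/119 = 0.82.
A lump-sum tax change of +$544 million shifts disposable income by −$544 million; first-round consumption changes by −c × ΔT = −0.82 × (+$544 million) = −$446.08 million.
Expenditure multiplier = 1/(1 − MPC) = 1/(1 − 0.82) = 1/0.18 ≈ 5.556.
The tax multiplier is −c × k ≈ −4.556, so ΔY = k × (−c·ΔT) = (−$446.08 million) / 0.18 ≈ −$2,478.2 million.

−$2,478.2 million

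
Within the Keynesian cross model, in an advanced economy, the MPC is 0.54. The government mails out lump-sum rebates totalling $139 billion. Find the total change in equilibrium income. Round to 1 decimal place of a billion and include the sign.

+$163.2 billion

A lump-sum tax change of −$139 billion shifts disposable income by +$139 billion; first-round consumption changes by −c × ΔT = −0.54 × (−$139 billion) = +$75.06 billion.
Expenditure multiplier = 1/(1 − MPC) = 1/(1 − 0.54) = 1/0.46 ≈ 2.174.
The tax multiplier is −c × k ≈ −1.174, so ΔY = k × (−c·ΔT) = (+$75.06 billion) / 0.46 ≈ +$163.2 billion.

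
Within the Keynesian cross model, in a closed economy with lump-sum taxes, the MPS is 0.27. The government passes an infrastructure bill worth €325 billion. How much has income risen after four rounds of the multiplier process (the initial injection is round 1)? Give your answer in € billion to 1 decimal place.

€861.9 billion

MPC = 1 − MPS = 1 − 0.27 = 0.73.
Round 1 adds ΔG = €325 billion; each later round is MPC = 0.73 times the previous.
After 4 rounds: 325 + 237.25 + 173.1925 + 126.430525 = ΔG·(1 − c^4)/(1 − c) = 325 × (1 − 0.28398241)/0.27 ≈ €861.9 billion.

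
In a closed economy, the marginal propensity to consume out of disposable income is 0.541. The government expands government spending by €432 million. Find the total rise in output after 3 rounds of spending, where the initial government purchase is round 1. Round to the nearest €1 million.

€792 million

Round 1 adds ΔG = €432 million; each later round is MPC = 0.541 times the previous.
After 3 rounds: 432 + 233.712 + 126.438192 = ΔG·(1 − c^3)/(1 − c) = 432 × (1 − 0.158340421)/0.459 ≈ €792 million.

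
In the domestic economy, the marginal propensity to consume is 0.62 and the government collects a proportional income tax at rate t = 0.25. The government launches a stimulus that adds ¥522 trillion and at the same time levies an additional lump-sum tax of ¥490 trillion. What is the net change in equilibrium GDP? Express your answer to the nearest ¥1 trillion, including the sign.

+¥408 trillion

Expenditure multiplier = 1/(1 − c(1−t)) = 1/(1 − 0.62×0.75) = 1/0.535 ≈ 1.869.
ΔG contributes k·ΔG = (+¥522 trillion) / 0.535 ≈ +¥975.7 trillion.
ΔT of +¥490 trillion changes first-round spending by −c·ΔT = −¥303.8 trillion, contributing k·(−c·ΔT) = (−¥303.8 trillion) / 0.535 ≈ −¥567.9 trillion.
Net ΔY = k(ΔG − c·ΔT) = (+¥218.2 trillion) / 0.535 ≈ +¥408 trillion.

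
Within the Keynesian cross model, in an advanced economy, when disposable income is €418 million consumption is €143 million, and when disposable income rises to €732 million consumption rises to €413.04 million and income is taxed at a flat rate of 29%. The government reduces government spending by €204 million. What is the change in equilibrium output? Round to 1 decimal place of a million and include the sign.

−€523.9 million

MPC = ΔC/ΔYd = (413.04 − 143)/(732 − 418) = 270.04/314 = 0.86.
Spending multiplier = 1/(1 − c(1−t)) = 1/(1 − 0.86×0.71) = 1/0.3894 ≈ 2.568.
ΔY = k × ΔG = (−€204 million) / 0.3894 ≈ −€523.9 million.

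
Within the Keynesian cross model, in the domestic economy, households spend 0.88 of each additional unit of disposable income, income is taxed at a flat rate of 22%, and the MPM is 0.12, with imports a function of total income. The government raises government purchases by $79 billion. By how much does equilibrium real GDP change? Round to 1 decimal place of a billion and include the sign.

Expenditure multiplier = 1/(1 − c(1−t) + m) = 1/(1 − 0.88×0.78 + 0.12) = 1/0.4336 ≈ 2.306.
ΔY = k × ΔG = (+$79 billion) / 0.4336 ≈ +$182.2 billion.

+$182.2 billion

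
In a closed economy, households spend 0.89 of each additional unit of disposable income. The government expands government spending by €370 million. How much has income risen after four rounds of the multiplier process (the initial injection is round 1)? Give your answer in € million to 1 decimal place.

Round 1 adds ΔG = €370 million; each later round is MPC = 0.89 times the previous.
After 4 rounds: 370 + 329.3 + 293.077 + 260.83853 = ΔG·(1 − c^4)/(1 − c) = 370 × (1 − 0.62742241)/0.11 ≈ €1,253.2 million.

€1,253.2 million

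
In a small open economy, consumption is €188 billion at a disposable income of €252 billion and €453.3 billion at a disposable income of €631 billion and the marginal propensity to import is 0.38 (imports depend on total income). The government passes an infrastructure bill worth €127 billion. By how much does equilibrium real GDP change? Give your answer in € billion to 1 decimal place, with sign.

MPC = ΔC/ΔYd = (453.3 − 188)/(631 − 252) = 265.3/379 = 0.7.
Government-spending multiplier = 1/(1 − c + m) = 1/(1 − 0.7 + 0.38) = 1/0.68 ≈ 1.471.
ΔY = k × ΔG = (+€127 billion) / 0.68 ≈ +€186.8 billion.

+€186.8 billion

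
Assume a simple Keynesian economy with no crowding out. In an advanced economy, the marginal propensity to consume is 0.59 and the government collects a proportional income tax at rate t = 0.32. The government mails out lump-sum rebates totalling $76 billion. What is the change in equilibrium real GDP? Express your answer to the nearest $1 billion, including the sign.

+$75 billion

A lump-sum tax change of −$76 billion shifts disposable income by +$76 billion; first-round consumption changes by −c × ΔT = −0.59 × (−$76 billion) = +$44.84 billion.
Expenditure multiplier = 1/(1 − c(1−t)) = 1/(1 − 0.59×0.68) = 1/0.5988 ≈ 1.67.
The tax multiplier is −c × k ≈ −0.985, so ΔY = k × (−c·ΔT) = (+$44.84 billion) / 0.5988 ≈ +$75 billion.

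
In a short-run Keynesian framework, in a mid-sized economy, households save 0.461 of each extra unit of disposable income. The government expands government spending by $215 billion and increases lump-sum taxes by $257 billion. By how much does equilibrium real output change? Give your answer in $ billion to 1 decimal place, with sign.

MPC = 1 − MPS = 1 − 0.461 = 0.539.
Expenditure multiplier = 1/(1 − MPC) = 1/(1 − 0.539) = 1/0.461 ≈ 2.169.
ΔG contributes k·ΔG = (+$215 billion) / 0.461 ≈ +$466.4 billion.
ΔT of +$257 billion changes first-round spending by −c·ΔT = −$138.523 billion, contributing k·(−c·ΔT) = (−$138.523 billion) / 0.461 ≈ −$300.5 billion.
Net ΔY = k(ΔG − c·ΔT) = (+$76.477 billion) / 0.461 ≈ +$165.9 billion.

+$165.9 billion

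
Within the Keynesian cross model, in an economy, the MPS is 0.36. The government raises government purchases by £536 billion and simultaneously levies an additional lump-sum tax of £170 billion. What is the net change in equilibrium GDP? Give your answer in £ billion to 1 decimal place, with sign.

+£1,186.7 billion

MPC = 1 − MPS = 1 − 0.36 = 0.64.
Expenditure multiplier = 1/(1 − MPC) = 1/(1 − 0.64) = 1/0.36 ≈ 2.778.
ΔG contributes k·ΔG = (+£536 billion) / 0.36 ≈ +£1,488.9 billion.
ΔT of +£170 billion changes first-round spending by −c·ΔT = −£108.8 billion, contributing k·(−c·ΔT) = (−£108.8 billion) / 0.36 ≈ −£302.2 billion.
Net ΔY = k(ΔG − c·ΔT) = (+£427.2 billion) / 0.36 ≈ +£1,186.7 billion.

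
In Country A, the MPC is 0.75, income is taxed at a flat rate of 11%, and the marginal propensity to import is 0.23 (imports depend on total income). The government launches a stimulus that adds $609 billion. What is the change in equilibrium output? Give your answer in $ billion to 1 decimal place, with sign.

+$1,082.7 billion

Expenditure multiplier = 1/(1 − c(1−t) + m) = 1/(1 − 0.75×0.89 + 0.23) = 1/0.5625 ≈ 1.778.
ΔY = k × ΔG = (+$609 billion) / 0.5625 ≈ +$1,082.7 billion.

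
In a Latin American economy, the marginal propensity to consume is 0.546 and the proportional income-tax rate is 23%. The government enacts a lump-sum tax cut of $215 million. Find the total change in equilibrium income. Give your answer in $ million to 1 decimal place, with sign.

A lump-sum tax change of −$215 million shifts disposable income by +$215 million; first-round consumption changes by −c × ΔT = −0.546 × (−$215 million) = +$117.39 million.
Expenditure multiplier = 1/(1 − c(1−t)) = 1/(1 − 0.546×0.77) = 1/0.57958 ≈ 1.725.
The tax multiplier is −c × k ≈ −0.942, so ΔY = k × (−c·ΔT) = (+$117.39 million) / 0.57958 ≈ +$202.5 million.

+$202.5 million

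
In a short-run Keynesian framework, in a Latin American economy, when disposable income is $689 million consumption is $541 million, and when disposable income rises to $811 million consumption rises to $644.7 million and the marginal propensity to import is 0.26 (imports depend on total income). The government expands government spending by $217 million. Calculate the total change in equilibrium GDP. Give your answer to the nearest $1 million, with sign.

MPC = ΔC/ΔYd = (644.7 − 541)/(811 − 689) = 103.7/122 = 0.85.
Government-spending multiplier = 1/(1 − c + m) = 1/(1 − 0.85 + 0.26) = 1/0.41 ≈ 2.439.
ΔY = k × ΔG = (+$217 million) / 0.41 ≈ +$529 million.

+$529 million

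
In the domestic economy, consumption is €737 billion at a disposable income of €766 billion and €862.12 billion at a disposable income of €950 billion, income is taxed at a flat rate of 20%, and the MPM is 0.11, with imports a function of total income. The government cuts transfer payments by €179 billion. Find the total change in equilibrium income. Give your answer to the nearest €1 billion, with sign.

MPC = ΔC/ΔYd = (862.12 − 737)/(950 − 766) = 125.12/184 = 0.68.
The transfer change shifts disposable income by −€179 billion, so first-round consumption changes by c·ΔTR = 0.68 × (−€179 billion) = −€121.72 billion.
Expenditure multiplier = 1/(1 − c(1−t) + m) = 1/(1 − 0.68×0.8 + 0.11) = 1/0.566 ≈ 1.767.
The transfer multiplier is c × k ≈ 1.201, so ΔY = k × (c·ΔTR) = (−€121.72 billion) / 0.566 ≈ −€215 billion.

−€215 billion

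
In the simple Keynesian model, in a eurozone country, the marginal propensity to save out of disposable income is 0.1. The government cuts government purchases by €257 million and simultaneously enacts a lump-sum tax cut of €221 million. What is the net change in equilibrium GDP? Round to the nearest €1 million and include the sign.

MPC = 1 − MPS = 1 − 0.1 = 0.9.
Expenditure multiplier = 1/(1 − MPC) = 1/(1 − 0.9) = 1/0.1 = 10.
ΔG contributes k·ΔG = (−€257 million) / 0.1 = −€2,570 million.
ΔT of −€221 million changes first-round spending by −c·ΔT = +€198.9 million, contributing k·(−c·ΔT) = (+€198.9 million) / 0.1 = +€1,989 million.
Net ΔY = k(ΔG − c·ΔT) = (−€58.1 million) / 0.1 = −€581 million.

−€581 million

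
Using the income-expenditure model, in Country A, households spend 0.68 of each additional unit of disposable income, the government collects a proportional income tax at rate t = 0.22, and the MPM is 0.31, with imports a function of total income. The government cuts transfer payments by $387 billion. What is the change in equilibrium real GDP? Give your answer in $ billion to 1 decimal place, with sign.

−$337.6 billion

The transfer change shifts disposable income by −$387 billion, so first-round consumption changes by c·ΔTR = 0.68 × (−$387 billion) = −$263.16 billion.
Expenditure multiplier = 1/(1 − c(1−t) + m) = 1/(1 − 0.68×0.78 + 0.31) = 1/0.7796 ≈ 1.283.
The transfer multiplier is c × k ≈ 0.872, so ΔY = k × (c·ΔTR) = (−$263.16 billion) / 0.7796 ≈ −$337.6 billion.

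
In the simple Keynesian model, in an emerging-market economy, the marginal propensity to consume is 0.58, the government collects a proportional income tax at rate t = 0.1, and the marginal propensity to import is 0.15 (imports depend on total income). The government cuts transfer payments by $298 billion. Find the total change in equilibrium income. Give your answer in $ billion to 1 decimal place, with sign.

−$275.2 billion

The transfer change shifts disposable income by −$298 billion, so first-round consumption changes by c·ΔTR = 0.58 × (−$298 billion) = −$172.84 billion.
Expenditure multiplier = 1/(1 − c(1−t) + m) = 1/(1 − 0.58×0.9 + 0.15) = 1/0.628 ≈ 1.592.
The transfer multiplier is c × k ≈ 0.924, so ΔY = k × (c·ΔTR) = (−$172.84 billion) / 0.628 ≈ −$275.2 billion.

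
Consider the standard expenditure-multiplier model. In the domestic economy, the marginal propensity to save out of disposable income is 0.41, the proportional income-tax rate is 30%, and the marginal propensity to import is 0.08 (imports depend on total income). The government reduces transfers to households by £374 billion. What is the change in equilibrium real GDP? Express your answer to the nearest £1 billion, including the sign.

MPC = 1 − MPS = 1 − 0.41 = 0.59.
The transfer change shifts disposable income by −£374 billion, so first-round consumption changes by c·ΔTR = 0.59 × (−£374 billion) = −£220.66 billion.
Expenditure multiplier = 1/(1 − c(1−t) + m) = 1/(1 − 0.59×0.7 + 0.08) = 1/0.667 ≈ 1.499.
The transfer multiplier is c × k ≈ 0.885, so ΔY = k × (c·ΔTR) = (−£220.66 billion) / 0.667 ≈ −£331 billion.

−£331 billion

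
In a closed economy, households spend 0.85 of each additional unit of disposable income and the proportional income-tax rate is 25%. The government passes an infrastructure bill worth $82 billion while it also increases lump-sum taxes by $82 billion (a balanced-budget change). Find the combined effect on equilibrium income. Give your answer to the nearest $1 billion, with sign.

+$34 billion

Expenditure multiplier = 1/(1 − c(1−t)) = 1/(1 − 0.85×0.75) = 1/0.3625 ≈ 2.759.
ΔG contributes k·ΔG = (+$82 billion) / 0.3625 ≈ +$226.2 billion.
ΔT of +$82 billion changes first-round spending by −c·ΔT = −$69.7 billion, contributing k·(−c·ΔT) = (−$69.7 billion) / 0.3625 ≈ −$192.3 billion.
Net ΔY = k(ΔG − c·ΔT) = (+$12.3 billion) / 0.3625 ≈ +$34 billion.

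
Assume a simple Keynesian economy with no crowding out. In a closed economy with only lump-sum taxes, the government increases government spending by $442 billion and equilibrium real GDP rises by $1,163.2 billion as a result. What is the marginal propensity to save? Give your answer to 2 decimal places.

0.38

Implied spending multiplier k = ΔY/ΔG = 1,163.2/442 ≈ 2.6317.
Since k = 1/(1 − MPC), MPC = 1 − 1/k = 1 − ΔG/ΔY = 1 − 442/1,163.2 ≈ 0.62.
MPS = 1 − MPC = 0.38.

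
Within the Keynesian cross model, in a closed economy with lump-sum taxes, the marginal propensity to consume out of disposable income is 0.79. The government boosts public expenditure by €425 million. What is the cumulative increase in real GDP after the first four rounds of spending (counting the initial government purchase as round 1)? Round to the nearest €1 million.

Round 1 adds ΔG = €425 million; each later round is MPC = 0.79 times the previous.
After 4 rounds: 425 + 335.75 + 265.2425 + 209.541575 = ΔG·(1 − c^4)/(1 − c) = 425 × (1 − 0.38950081)/0.21 ≈ €1,236 million.

€1,236 million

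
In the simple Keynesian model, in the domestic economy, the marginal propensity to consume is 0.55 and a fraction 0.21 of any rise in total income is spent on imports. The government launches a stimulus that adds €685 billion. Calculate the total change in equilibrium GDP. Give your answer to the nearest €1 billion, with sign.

Spending multiplier = 1/(1 − c + m) = 1/(1 − 0.55 + 0.21) = 1/0.66 ≈ 1.515.
ΔY = k × ΔG = (+€685 billion) / 0.66 ≈ +€1,038 billion.

+€1,038 billion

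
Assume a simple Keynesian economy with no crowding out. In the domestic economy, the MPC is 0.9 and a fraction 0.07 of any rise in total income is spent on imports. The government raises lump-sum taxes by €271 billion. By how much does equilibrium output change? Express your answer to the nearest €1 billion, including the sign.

−€1,435 billion

A lump-sum tax change of +€271 billion shifts disposable income by −€271 billion; first-round consumption changes by −c × ΔT = −0.9 × (+€271 billion) = −€243.9 billion.
Expenditure multiplier = 1/(1 − c + m) = 1/(1 − 0.9 + 0.07) = 1/0.17 ≈ 5.882.
The tax multiplier is −c × k ≈ −5.294, so ΔY = k × (−c·ΔT) = (−€243.9 billion) / 0.17 ≈ −€1,435 billion.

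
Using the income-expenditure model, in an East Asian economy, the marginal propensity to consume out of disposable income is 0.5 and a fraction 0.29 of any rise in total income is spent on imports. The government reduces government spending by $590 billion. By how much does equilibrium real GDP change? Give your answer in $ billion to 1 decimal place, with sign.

−$746.8 billion

Expenditure multiplier = 1/(1 − c + m) = 1/(1 − 0.5 + 0.29) = 1/0.79 ≈ 1.266.
ΔY = k × ΔG = (−$590 billion) / 0.79 ≈ −$746.8 billion.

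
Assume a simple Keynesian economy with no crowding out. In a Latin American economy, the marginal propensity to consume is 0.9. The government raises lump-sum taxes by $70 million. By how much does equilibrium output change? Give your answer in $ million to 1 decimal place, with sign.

A lump-sum tax change of +$70 million shifts disposable income by −$70 million; first-round consumption changes by −c × ΔT = −0.9 × (+$70 million) = −$63 million.
Expenditure multiplier = 1/(1 − MPC) = 1/(1 − 0.9) = 1/0.1 = 10.
The tax multiplier is −c × k = −9, so ΔY = k × (−c·ΔT) = (−$63 million) / 0.1 = −$630 million.

−$630.0 million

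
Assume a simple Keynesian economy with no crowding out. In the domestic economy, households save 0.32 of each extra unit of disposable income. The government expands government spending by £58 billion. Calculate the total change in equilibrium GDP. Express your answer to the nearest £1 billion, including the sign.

+£181 billion

MPC = 1 − MPS = 1 − 0.32 = 0.68.
Government-spending multiplier = 1/(1 − MPC) = 1/(1 − 0.68) = 1/0.32 = 3.125.
ΔY = k × ΔG = (+£58 billion) / 0.32 ≈ +£181 billion.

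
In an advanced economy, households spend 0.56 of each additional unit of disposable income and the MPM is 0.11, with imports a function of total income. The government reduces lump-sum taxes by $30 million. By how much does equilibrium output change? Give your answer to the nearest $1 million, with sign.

+$31 million

A lump-sum tax change of −$30 million shifts disposable income by +$30 million; first-round consumption changes by −c × ΔT = −0.56 × (−$30 million) = +$16.8 million.
Expenditure multiplier = 1/(1 − c + m) = 1/(1 − 0.56 + 0.11) = 1/0.55 ≈ 1.818.
The tax multiplier is −c × k ≈ −1.018, so ΔY = k × (−c·ΔT) = (+$16.8 million) / 0.55 ≈ +$31 million.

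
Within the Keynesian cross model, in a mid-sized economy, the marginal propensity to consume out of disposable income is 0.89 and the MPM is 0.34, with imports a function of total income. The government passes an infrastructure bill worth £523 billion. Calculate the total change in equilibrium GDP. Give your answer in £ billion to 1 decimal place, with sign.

+£1,162.2 billion

Expenditure multiplier = 1/(1 − c + m) = 1/(1 − 0.89 + 0.34) = 1/0.45 ≈ 2.222.
ΔY = k × ΔG = (+£523 billion) / 0.45 ≈ +£1,162.2 billion.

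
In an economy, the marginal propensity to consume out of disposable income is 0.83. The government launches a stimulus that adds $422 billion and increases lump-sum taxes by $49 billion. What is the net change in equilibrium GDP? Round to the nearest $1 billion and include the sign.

+$2,243 billion

Expenditure multiplier = 1/(1 − MPC) = 1/(1 − 0.83) = 1/0.17 ≈ 5.882.
ΔG contributes k·ΔG = (+$422 billion) / 0.17 ≈ +$2,482.4 billion.
ΔT of +$49 billion changes first-round spending by −c·ΔT = −$40.67 billion, contributing k·(−c·ΔT) = (−$40.67 billion) / 0.17 ≈ −$239.2 billion.
Net ΔY = k(ΔG − c·ΔT) = (+$381.33 billion) / 0.17 ≈ +$2,243 billion.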